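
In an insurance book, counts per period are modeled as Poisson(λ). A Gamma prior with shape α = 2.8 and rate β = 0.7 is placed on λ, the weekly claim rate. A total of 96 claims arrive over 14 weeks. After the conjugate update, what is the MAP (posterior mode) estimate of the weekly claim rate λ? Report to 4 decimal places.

With a Gamma(shape α, rate β) prior, the Poisson likelihood is conjugate: the posterior is Gamma(α + ΣXᵢ, β + n).
Posterior: Gamma(α+S, β+n) = Gamma(2.8+96, 0.7+14) = Gamma(98.8, 14.7).
Mode of Gamma(α,β) for α≥1 is (α−1)/β = 97.8/14.7 = 6.6531.

6.6531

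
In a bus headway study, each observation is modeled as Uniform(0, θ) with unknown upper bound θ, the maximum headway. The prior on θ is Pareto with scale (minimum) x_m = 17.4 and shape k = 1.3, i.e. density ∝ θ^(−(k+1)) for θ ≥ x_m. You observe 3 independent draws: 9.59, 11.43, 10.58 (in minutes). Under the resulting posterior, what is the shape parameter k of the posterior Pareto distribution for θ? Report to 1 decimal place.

A Pareto(scale x_m, shape k) prior on the upper bound θ of Uniform(0, θ) is conjugate: posterior is Pareto(max(x_m, max xᵢ), k + n).
Sample maximum = 11.43; prior scale x_m = 17.4 → posterior scale = max = 17.40.
Posterior shape = 1.3 + 3 = 4.3.
Posterior shape k = 4.3.

4.3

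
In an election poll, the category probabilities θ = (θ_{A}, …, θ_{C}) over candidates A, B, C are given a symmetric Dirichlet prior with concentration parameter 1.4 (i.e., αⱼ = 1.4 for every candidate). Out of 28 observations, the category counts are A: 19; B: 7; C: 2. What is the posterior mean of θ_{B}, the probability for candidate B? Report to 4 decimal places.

The Dirichlet prior is conjugate to the Multinomial likelihood: each posterior αⱼ = prior αⱼ + observed count nⱼ.
Posterior concentration: (20.4, 8.4, 3.4), total = 32.2.
E[θ_{B}|data] = α_{B}/Σα = 8.4/32.2 = 0.2609.

0.2609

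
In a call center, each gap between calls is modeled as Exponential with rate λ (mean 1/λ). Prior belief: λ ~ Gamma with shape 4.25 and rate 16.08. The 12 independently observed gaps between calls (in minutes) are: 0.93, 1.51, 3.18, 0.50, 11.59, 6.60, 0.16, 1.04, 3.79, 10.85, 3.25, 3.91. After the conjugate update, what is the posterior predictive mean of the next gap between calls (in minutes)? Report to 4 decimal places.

4.1567

With a Gamma(shape α, rate β) prior on the exponential rate λ, the posterior after n observations with total T = Σxᵢ is Gamma(α+n, β+T).
Sum of observations T = 47.31 minutes; n = 12.
Posterior: Gamma(4.25+12, 16.08+47.31) = Gamma(16.25, 63.39).
The predictive distribution for the next observation is Lomax; its mean is β/(α−1) = 63.39/15.25 = 4.1567.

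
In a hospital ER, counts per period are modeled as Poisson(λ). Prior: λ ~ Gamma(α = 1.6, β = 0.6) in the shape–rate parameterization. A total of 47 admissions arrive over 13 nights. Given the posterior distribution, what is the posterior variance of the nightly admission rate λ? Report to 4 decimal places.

0.2628

With a Gamma(shape α, rate β) prior, the Poisson likelihood is conjugate: the posterior is Gamma(α + ΣXᵢ, β + n).
Posterior: Gamma(α+S, β+n) = Gamma(1.6+47, 0.6+13) = Gamma(48.6, 13.6).
Var = α/β² = 48.6/13.6² = 0.2628.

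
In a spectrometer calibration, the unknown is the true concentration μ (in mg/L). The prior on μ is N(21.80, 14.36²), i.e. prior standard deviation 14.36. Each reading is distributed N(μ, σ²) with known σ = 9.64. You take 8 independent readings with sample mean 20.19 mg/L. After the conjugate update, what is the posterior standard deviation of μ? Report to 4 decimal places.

3.3161

For Normal data with known variance σ², a Normal(μ₀, σ₀²) prior on μ is conjugate. Posterior precision = 1/σ₀² + n/σ²; posterior mean is the precision-weighted average of μ₀ and x̄.
σ₀² = 14.36² = 206.2096, σ² = 9.64² = 92.9296; σ² + n·σ₀² = 92.9296 + 8·206.2096 = 1742.6064.
Posterior precision = 1/σ₀² + n/σ² = 1/206.2096 + 8/92.9296 = (σ² + n·σ₀²)/(σ₀²σ²) = 1742.6064/(206.2096·92.9296); posterior variance σₙ² = σ₀²σ²/(σ² + n·σ₀²) = 206.2096·92.9296/1742.6064 = 10.996732.
Posterior SD = √σₙ² = √(206.2096·92.9296/1742.6064) = 3.3161.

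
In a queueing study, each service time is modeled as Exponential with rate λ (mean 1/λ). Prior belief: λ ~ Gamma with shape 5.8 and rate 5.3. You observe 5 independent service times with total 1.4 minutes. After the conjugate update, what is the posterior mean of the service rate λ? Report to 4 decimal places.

1.6119

With a Gamma(shape α, rate β) prior on the exponential rate λ, the posterior after n observations with total T = Σxᵢ is Gamma(α+n, β+T).
Posterior: Gamma(5.8+5, 5.3+1.4) = Gamma(10.8, 6.7).
Posterior mean of λ = α/β = 10.8/6.7 = 1.6119.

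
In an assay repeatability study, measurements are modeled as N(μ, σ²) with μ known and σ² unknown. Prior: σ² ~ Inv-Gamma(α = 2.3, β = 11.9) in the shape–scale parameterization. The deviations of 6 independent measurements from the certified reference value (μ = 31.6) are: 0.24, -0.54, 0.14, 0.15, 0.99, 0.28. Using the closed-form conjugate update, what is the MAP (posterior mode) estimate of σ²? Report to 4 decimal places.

With known mean μ and an Inverse-Gamma(α, β) prior on σ², the Normal likelihood is conjugate: posterior is Inv-Gamma(α + n/2, β + Σ(xᵢ−μ)²/2).
Σ(xᵢ−μ)² = (0.24)² + (-0.54)² + (0.14)² + (0.15)² + (0.99)² + (0.28)² = 1.4498.
Posterior: Inv-Gamma(2.3 + 6/2, 11.9 + 1.4498/2) = Inv-Gamma(5.30, 12.62490).
Mode = β/(α+1) = 12.62490/6.30 = 2.0040.

2.0040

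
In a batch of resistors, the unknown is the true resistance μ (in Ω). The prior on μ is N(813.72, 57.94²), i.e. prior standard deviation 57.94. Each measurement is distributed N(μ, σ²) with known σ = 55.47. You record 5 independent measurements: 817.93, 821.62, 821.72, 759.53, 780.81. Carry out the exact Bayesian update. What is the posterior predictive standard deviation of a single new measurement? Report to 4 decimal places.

For Normal data with known variance σ², a Normal(μ₀, σ₀²) prior on μ is conjugate. Posterior precision = 1/σ₀² + n/σ²; posterior mean is the precision-weighted average of μ₀ and x̄.
σ₀² = 57.94² = 3357.0436, σ² = 55.47² = 3076.9209; σ² + n·σ₀² = 3076.9209 + 5·3357.0436 = 19862.1389.
Posterior precision = 1/σ₀² + n/σ² = 1/3357.0436 + 5/3076.9209 = (σ² + n·σ₀²)/(σ₀²σ²) = 19862.1389/(3357.0436·3076.9209); posterior variance σₙ² = σ₀²σ²/(σ² + n·σ₀²) = 3357.0436·3076.9209/19862.1389 = 520.052632.
Predictive variance for one new observation = σₙ² + σ² = 3357.0436·3076.9209/19862.1389 + 3076.9209 = σ²·(σ₀² + 19862.1389)/19862.1389 = 3076.9209·23219.1825/19862.1389 = 3596.973532; SD = √(3076.9209·23219.1825/19862.1389) = 59.9748.

59.9748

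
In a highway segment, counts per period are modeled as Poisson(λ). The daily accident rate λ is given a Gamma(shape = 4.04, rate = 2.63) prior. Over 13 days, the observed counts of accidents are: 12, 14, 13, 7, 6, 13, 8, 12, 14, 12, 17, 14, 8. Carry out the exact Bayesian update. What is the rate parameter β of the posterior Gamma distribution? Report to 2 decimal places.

With a Gamma(shape α, rate β) prior, the Poisson likelihood is conjugate: the posterior is Gamma(α + ΣXᵢ, β + n).
Sum of counts S = 150 over n = 13 days.
Posterior: Gamma(α+S, β+n) = Gamma(4.04+150, 2.63+13) = Gamma(154.04, 15.63).
Posterior β = 15.63.

15.63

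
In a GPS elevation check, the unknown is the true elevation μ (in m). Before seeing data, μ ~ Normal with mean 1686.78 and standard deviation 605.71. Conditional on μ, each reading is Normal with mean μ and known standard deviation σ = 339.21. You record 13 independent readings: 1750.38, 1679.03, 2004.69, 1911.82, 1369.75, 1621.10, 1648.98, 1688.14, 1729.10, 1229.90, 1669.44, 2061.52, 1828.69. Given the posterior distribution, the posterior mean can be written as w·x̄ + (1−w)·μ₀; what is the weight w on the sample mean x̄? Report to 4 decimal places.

0.9764

For Normal data with known variance σ², a Normal(μ₀, σ₀²) prior on μ is conjugate. Posterior precision = 1/σ₀² + n/σ²; posterior mean is the precision-weighted average of μ₀ and x̄.
σ₀² = 605.71² = 366884.6041, σ² = 339.21² = 115063.4241. Prior precision 1/σ₀² = 1/366884.6041; data precision n/σ² = 13/115063.4241.
w = (n/σ²)/(1/σ₀² + n/σ²) = n·σ₀²/(σ² + n·σ₀²) = 13·366884.6041/(115063.4241 + 13·366884.6041) = 4769499.8533/4884563.2774 = 0.9764.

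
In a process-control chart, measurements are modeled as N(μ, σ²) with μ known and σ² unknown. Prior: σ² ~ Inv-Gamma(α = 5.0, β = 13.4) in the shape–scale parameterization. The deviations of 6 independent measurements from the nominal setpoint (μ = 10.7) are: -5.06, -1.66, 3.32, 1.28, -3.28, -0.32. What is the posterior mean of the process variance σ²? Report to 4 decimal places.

With known mean μ and an Inverse-Gamma(α, β) prior on σ², the Normal likelihood is conjugate: posterior is Inv-Gamma(α + n/2, β + Σ(xᵢ−μ)²/2).
Σ(xᵢ−μ)² = (-5.06)² + (-1.66)² + (3.32)² + (1.28)² + (-3.28)² + (-0.32)² = 51.8808.
Posterior: Inv-Gamma(5.0 + 6/2, 13.4 + 51.8808/2) = Inv-Gamma(8.00, 39.34040).
E[σ²|data] = β/(α−1) = 39.34040/7.00 = 5.6201.

5.6201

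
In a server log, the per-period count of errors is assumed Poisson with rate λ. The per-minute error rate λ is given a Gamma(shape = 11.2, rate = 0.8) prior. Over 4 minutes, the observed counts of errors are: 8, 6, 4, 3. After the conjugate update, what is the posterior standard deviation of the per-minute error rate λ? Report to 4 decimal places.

With a Gamma(shape α, rate β) prior, the Poisson likelihood is conjugate: the posterior is Gamma(α + ΣXᵢ, β + n).
Sum of counts S = 21 over n = 4 minutes.
Posterior: Gamma(α+S, β+n) = Gamma(11.2+21, 0.8+4) = Gamma(32.2, 4.8).
SD = √α/β = √32.2/4.8 = 1.1822.

1.1822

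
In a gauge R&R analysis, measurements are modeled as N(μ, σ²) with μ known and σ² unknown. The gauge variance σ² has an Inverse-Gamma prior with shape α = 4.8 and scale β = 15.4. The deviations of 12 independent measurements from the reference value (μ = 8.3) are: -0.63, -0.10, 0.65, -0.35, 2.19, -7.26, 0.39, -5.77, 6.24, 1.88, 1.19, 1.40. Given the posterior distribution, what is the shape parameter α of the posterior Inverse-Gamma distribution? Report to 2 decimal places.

With known mean μ and an Inverse-Gamma(α, β) prior on σ², the Normal likelihood is conjugate: posterior is Inv-Gamma(α + n/2, β + Σ(xᵢ−μ)²/2).
Σ(xᵢ−μ)² = (-0.63)² + (-0.10)² + (0.65)² + (-0.35)² + (2.19)² + (-7.26)² + (0.39)² + (-5.77)² + (6.24)² + (1.88)² + (1.19)² + (1.40)² = 137.7487.
Posterior: Inv-Gamma(4.8 + 12/2, 15.4 + 137.7487/2) = Inv-Gamma(10.80, 84.27435).
Posterior α = 10.80.

10.80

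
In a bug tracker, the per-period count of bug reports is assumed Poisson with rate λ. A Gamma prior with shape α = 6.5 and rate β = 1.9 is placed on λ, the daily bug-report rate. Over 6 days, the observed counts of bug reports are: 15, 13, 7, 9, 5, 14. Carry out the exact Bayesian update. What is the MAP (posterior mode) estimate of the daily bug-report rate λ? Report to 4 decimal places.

8.6709

With a Gamma(shape α, rate β) prior, the Poisson likelihood is conjugate: the posterior is Gamma(α + ΣXᵢ, β + n).
Sum of counts S = 63 over n = 6 days.
Posterior: Gamma(α+S, β+n) = Gamma(6.5+63, 1.9+6) = Gamma(69.5, 7.9).
Mode of Gamma(α,β) for α≥1 is (α−1)/β = 68.5/7.9 = 8.6709.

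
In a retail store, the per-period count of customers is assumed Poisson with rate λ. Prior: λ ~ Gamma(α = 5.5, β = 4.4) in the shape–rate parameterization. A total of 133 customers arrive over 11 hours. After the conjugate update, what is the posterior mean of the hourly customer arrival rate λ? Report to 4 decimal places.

With a Gamma(shape α, rate β) prior, the Poisson likelihood is conjugate: the posterior is Gamma(α + ΣXᵢ, β + n).
Posterior: Gamma(α+S, β+n) = Gamma(5.5+133, 4.4+11) = Gamma(138.5, 15.4).
Posterior mean = α/β = 138.5/15.4 = 8.9935.

8.9935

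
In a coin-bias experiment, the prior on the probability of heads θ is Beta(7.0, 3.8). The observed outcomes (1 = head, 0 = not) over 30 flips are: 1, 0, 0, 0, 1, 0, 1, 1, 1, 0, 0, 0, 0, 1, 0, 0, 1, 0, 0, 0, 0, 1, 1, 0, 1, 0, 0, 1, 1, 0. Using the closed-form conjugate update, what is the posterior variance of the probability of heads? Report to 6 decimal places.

The Beta prior is conjugate to a Binomial/Bernoulli likelihood; the update adds successes to α and failures to β.
Posterior: Beta(α+k, β+n−k) = Beta(7.0+12, 3.8+18) = Beta(19.0, 21.8).
Var = αβ/((α+β)²(α+β+1)) = 19.0·21.8/(40.8²·41.8) = 0.005953.

0.005953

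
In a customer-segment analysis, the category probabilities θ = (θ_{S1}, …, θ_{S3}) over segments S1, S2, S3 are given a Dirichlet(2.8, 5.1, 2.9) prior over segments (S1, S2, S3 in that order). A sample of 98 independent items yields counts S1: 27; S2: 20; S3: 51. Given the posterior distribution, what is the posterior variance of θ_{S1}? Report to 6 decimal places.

0.001811

The Dirichlet prior is conjugate to the Multinomial likelihood: each posterior αⱼ = prior αⱼ + observed count nⱼ.
Posterior concentration: (29.8, 25.1, 53.9), total = 108.8.
Var[θ_j] = α_j(Σα−α_j)/((Σα)²(Σα+1)) = 29.8·79.0/(108.8²·109.8) = 0.001811.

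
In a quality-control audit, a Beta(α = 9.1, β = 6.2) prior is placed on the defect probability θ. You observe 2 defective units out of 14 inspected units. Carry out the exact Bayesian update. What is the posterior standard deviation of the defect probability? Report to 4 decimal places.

The Beta prior is conjugate to a Binomial/Bernoulli likelihood; the update adds successes to α and failures to β.
Posterior: Beta(α+k, β+n−k) = Beta(9.1+2, 6.2+12) = Beta(11.1, 18.2).
Var = αβ/((α+β)²(α+β+1)) = 11.1·18.2/(29.3²·30.3) = 0.00776634; SD = √0.00776634 = 0.0881.

0.0881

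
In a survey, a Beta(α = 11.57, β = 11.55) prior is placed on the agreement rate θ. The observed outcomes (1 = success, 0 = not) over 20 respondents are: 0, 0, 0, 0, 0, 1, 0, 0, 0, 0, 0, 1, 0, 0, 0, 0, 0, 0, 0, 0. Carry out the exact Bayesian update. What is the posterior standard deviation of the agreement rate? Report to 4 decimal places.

0.0699

The Beta prior is conjugate to a Binomial/Bernoulli likelihood; the update adds successes to α and failures to β.
Posterior: Beta(α+k, β+n−k) = Beta(11.57+2, 11.55+18) = Beta(13.57, 29.55).
Var = αβ/((α+β)²(α+β+1)) = 13.57·29.55/(43.12²·44.12) = 0.00488815; SD = √0.00488815 = 0.0699.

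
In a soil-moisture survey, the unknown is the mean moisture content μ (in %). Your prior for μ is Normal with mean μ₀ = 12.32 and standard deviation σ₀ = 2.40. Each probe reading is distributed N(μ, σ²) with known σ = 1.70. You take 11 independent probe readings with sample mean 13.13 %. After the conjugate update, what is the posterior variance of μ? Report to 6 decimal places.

0.251266

For Normal data with known variance σ², a Normal(μ₀, σ₀²) prior on μ is conjugate. Posterior precision = 1/σ₀² + n/σ²; posterior mean is the precision-weighted average of μ₀ and x̄.
σ₀² = 2.40² = 5.76, σ² = 1.70² = 2.89; σ² + n·σ₀² = 2.89 + 11·5.76 = 66.25.
Posterior precision = 1/σ₀² + n/σ² = 1/5.76 + 11/2.89 = (σ² + n·σ₀²)/(σ₀²σ²) = 66.25/(5.76·2.89); posterior variance σₙ² = σ₀²σ²/(σ² + n·σ₀²) = 5.76·2.89/66.25 = 0.251266.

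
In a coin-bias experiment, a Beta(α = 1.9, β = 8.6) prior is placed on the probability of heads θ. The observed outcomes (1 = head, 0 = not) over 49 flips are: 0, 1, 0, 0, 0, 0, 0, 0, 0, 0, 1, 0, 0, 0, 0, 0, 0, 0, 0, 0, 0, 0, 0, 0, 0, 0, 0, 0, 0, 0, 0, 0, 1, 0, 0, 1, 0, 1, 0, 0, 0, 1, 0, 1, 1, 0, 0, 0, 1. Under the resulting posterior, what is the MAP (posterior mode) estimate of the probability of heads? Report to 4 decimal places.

The Beta prior is conjugate to a Binomial/Bernoulli likelihood; the update adds successes to α and failures to β.
Posterior: Beta(α+k, β+n−k) = Beta(1.9+9, 8.6+40) = Beta(10.9, 48.6).
Mode of Beta(a,b) for a,b>1 is (a−1)/(a+b−2) = 9.9/57.5 = 0.1722.

0.1722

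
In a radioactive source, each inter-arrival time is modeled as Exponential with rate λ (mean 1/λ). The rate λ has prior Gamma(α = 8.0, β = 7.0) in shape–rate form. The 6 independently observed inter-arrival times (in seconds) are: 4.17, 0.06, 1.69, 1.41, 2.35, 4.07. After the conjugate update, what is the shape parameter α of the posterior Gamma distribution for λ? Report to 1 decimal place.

With a Gamma(shape α, rate β) prior on the exponential rate λ, the posterior after n observations with total T = Σxᵢ is Gamma(α+n, β+T).
Sum of observations T = 13.75 seconds; n = 6.
Posterior: Gamma(8.0+6, 7.0+13.75) = Gamma(14.0, 20.75).
Posterior α = 14.0.

14.0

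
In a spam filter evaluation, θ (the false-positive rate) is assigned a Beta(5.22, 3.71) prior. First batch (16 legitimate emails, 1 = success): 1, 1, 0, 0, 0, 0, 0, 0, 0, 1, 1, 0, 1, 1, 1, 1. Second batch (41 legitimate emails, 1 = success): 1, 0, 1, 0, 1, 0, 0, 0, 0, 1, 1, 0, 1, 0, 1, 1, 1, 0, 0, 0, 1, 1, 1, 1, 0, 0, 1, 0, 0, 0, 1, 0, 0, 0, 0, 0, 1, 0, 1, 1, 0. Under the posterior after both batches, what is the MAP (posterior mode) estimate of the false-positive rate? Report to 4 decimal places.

The Beta prior is conjugate to a Binomial/Bernoulli likelihood; the update adds successes to α and failures to β.
After batch 1: Beta(5.22+8, 3.71+8) = Beta(13.22, 11.71).
After batch 2: Beta(13.22+18, 11.71+23) = Beta(31.22, 34.71).
Mode of Beta(a,b) for a,b>1 is (a−1)/(a+b−2) = 30.22/63.93 = 0.4727.

0.4727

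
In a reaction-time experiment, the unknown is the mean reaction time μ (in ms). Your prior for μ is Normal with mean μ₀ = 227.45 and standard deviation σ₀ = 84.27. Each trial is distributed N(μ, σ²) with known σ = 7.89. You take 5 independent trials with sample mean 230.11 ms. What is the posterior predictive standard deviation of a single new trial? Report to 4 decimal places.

8.6418

For Normal data with known variance σ², a Normal(μ₀, σ₀²) prior on μ is conjugate. Posterior precision = 1/σ₀² + n/σ²; posterior mean is the precision-weighted average of μ₀ and x̄.
σ₀² = 84.27² = 7101.4329, σ² = 7.89² = 62.2521; σ² + n·σ₀² = 62.2521 + 5·7101.4329 = 35569.4166.
Posterior precision = 1/σ₀² + n/σ² = 1/7101.4329 + 5/62.2521 = (σ² + n·σ₀²)/(σ₀²σ²) = 35569.4166/(7101.4329·62.2521); posterior variance σₙ² = σ₀²σ²/(σ² + n·σ₀²) = 7101.4329·62.2521/35569.4166 = 12.428630.
Predictive variance for one new observation = σₙ² + σ² = 7101.4329·62.2521/35569.4166 + 62.2521 = σ²·(σ₀² + 35569.4166)/35569.4166 = 62.2521·42670.8495/35569.4166 = 74.680730; SD = √(62.2521·42670.8495/35569.4166) = 8.6418.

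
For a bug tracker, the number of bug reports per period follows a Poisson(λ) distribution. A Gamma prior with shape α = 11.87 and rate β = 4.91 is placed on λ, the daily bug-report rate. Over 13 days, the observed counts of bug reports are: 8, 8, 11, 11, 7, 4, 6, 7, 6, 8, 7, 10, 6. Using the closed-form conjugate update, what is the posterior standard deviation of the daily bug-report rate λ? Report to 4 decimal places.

0.5879

With a Gamma(shape α, rate β) prior, the Poisson likelihood is conjugate: the posterior is Gamma(α + ΣXᵢ, β + n).
Sum of counts S = 99 over n = 13 days.
Posterior: Gamma(α+S, β+n) = Gamma(11.87+99, 4.91+13) = Gamma(110.87, 17.91).
SD = √α/β = √110.87/17.91 = 0.5879.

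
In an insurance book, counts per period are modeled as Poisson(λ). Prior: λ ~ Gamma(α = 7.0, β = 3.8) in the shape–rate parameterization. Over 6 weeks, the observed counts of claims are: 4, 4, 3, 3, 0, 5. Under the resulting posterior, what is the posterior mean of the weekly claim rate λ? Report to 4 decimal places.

2.6531

With a Gamma(shape α, rate β) prior, the Poisson likelihood is conjugate: the posterior is Gamma(α + ΣXᵢ, β + n).
Sum of counts S = 19 over n = 6 weeks.
Posterior: Gamma(α+S, β+n) = Gamma(7.0+19, 3.8+6) = Gamma(26.0, 9.8).
Posterior mean = α/β = 26.0/9.8 = 2.6531.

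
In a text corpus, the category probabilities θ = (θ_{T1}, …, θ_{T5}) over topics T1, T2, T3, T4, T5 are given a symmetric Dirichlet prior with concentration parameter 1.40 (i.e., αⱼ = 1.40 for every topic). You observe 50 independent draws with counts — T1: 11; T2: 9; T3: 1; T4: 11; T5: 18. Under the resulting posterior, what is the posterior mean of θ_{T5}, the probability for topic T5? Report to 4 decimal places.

0.3404

The Dirichlet prior is conjugate to the Multinomial likelihood: each posterior αⱼ = prior αⱼ + observed count nⱼ.
Posterior concentration: (12.40, 10.40, 2.40, 12.40, 19.40), total = 57.00.
E[θ_{T5}|data] = α_{T5}/Σα = 19.40/57.00 = 0.3404.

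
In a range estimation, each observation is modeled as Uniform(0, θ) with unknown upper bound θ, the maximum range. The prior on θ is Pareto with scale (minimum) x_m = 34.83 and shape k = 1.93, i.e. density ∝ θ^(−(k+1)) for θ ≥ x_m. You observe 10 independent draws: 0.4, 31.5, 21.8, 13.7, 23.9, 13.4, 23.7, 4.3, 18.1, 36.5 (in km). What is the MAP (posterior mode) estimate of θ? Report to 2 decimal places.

36.50

A Pareto(scale x_m, shape k) prior on the upper bound θ of Uniform(0, θ) is conjugate: posterior is Pareto(max(x_m, max xᵢ), k + n).
Sample maximum = 36.5; prior scale x_m = 34.83 → posterior scale = max = 36.50.
Posterior shape = 1.93 + 10 = 11.93.
The Pareto density is decreasing on [x_m, ∞), so the mode is x_m = 36.50.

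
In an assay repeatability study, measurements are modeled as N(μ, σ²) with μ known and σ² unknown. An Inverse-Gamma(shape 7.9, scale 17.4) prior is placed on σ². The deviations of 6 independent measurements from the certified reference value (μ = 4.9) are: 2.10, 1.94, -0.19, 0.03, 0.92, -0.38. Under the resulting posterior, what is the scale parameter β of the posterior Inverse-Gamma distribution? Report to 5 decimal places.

22.00070

With known mean μ and an Inverse-Gamma(α, β) prior on σ², the Normal likelihood is conjugate: posterior is Inv-Gamma(α + n/2, β + Σ(xᵢ−μ)²/2).
Σ(xᵢ−μ)² = (2.10)² + (1.94)² + (-0.19)² + (0.03)² + (0.92)² + (-0.38)² = 9.2014.
Posterior: Inv-Gamma(7.9 + 6/2, 17.4 + 9.2014/2) = Inv-Gamma(10.90, 22.00070).
Posterior β = 22.00070.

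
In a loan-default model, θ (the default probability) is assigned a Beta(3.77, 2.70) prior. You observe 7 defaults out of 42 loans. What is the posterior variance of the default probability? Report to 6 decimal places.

The Beta prior is conjugate to a Binomial/Bernoulli likelihood; the update adds successes to α and failures to β.
Posterior: Beta(α+k, β+n−k) = Beta(3.77+7, 2.70+35) = Beta(10.77, 37.70).
Var = αβ/((α+β)²(α+β+1)) = 10.77·37.70/(48.47²·49.47) = 0.003494.

0.003494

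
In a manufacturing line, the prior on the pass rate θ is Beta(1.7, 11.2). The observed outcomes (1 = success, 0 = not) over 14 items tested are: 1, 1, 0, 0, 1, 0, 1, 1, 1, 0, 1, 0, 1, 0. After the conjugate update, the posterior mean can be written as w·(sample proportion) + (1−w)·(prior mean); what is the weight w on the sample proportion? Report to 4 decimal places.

The Beta prior is conjugate to a Binomial/Bernoulli likelihood; the update adds successes to α and failures to β.
Posterior mean = (α₀+k)/(α₀+β₀+n) = [n/(α₀+β₀+n)]·(k/n) + [(α₀+β₀)/(α₀+β₀+n)]·α₀/(α₀+β₀), so only n and the prior enter the weight.
The weight on the data is w = n/(α₀+β₀+n) = 14/(1.7+11.2+14) = 14/26.9 = 0.5204.

0.5204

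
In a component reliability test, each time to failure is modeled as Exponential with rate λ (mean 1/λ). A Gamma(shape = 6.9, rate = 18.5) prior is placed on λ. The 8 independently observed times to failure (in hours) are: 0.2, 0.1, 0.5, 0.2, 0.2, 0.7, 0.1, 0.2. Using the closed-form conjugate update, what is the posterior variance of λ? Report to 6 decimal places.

With a Gamma(shape α, rate β) prior on the exponential rate λ, the posterior after n observations with total T = Σxᵢ is Gamma(α+n, β+T).
Sum of observations T = 2.2 hours; n = 8.
Posterior: Gamma(6.9+8, 18.5+2.2) = Gamma(14.9, 20.7).
Var = α/β² = 0.034773.

0.034773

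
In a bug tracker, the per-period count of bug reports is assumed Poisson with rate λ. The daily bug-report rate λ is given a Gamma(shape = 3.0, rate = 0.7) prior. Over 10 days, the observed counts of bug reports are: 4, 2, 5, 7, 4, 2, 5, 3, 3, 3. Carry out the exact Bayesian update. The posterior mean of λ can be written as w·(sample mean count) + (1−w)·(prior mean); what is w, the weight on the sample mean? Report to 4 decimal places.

With a Gamma(shape α, rate β) prior, the Poisson likelihood is conjugate: the posterior is Gamma(α + ΣXᵢ, β + n).
Posterior mean = (α₀+S)/(β₀+n) = [n/(β₀+n)]·(S/n) + [β₀/(β₀+n)]·(α₀/β₀), so only n and β₀ enter the weight.
Weight on data w = n/(β₀+n) = 10/(0.7+10) = 10/10.7 = 0.9346.

0.9346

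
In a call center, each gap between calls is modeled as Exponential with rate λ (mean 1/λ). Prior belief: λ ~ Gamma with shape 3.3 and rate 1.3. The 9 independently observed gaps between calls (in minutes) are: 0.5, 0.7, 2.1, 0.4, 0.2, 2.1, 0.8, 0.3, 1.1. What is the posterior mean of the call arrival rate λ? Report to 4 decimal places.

With a Gamma(shape α, rate β) prior on the exponential rate λ, the posterior after n observations with total T = Σxᵢ is Gamma(α+n, β+T).
Sum of observations T = 8.2 minutes; n = 9.
Posterior: Gamma(3.3+9, 1.3+8.2) = Gamma(12.3, 9.5).
Posterior mean of λ = α/β = 12.3/9.5 = 1.2947.

1.2947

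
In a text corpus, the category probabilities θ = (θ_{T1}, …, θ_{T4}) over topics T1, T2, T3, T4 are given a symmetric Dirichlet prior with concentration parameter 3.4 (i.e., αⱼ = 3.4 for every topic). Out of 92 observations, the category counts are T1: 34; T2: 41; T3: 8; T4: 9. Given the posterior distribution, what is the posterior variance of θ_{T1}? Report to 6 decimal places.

0.002146

The Dirichlet prior is conjugate to the Multinomial likelihood: each posterior αⱼ = prior αⱼ + observed count nⱼ.
Posterior concentration: (37.4, 44.4, 11.4, 12.4), total = 105.6.
Var[θ_j] = α_j(Σα−α_j)/((Σα)²(Σα+1)) = 37.4·68.2/(105.6²·106.6) = 0.002146.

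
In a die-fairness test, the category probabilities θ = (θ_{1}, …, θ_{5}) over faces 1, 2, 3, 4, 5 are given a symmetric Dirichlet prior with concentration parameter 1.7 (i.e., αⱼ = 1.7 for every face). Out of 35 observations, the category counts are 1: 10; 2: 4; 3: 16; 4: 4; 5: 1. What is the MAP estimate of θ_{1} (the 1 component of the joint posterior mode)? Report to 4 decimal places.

0.2779

The Dirichlet prior is conjugate to the Multinomial likelihood: each posterior αⱼ = prior αⱼ + observed count nⱼ.
Posterior concentration: (11.7, 5.7, 17.7, 5.7, 2.7), total = 43.5.
Joint mode component: (α_{1}−1)/(Σα−K) = 10.7/38.5 = 0.2779.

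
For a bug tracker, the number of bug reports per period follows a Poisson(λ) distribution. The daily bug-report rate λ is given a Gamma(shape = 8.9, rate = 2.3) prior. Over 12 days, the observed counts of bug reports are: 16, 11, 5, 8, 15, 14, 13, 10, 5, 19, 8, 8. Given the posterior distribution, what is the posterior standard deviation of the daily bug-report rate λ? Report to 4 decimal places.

With a Gamma(shape α, rate β) prior, the Poisson likelihood is conjugate: the posterior is Gamma(α + ΣXᵢ, β + n).
Sum of counts S = 132 over n = 12 days.
Posterior: Gamma(α+S, β+n) = Gamma(8.9+132, 2.3+12) = Gamma(140.9, 14.3).
SD = √α/β = √140.9/14.3 = 0.8301.

0.8301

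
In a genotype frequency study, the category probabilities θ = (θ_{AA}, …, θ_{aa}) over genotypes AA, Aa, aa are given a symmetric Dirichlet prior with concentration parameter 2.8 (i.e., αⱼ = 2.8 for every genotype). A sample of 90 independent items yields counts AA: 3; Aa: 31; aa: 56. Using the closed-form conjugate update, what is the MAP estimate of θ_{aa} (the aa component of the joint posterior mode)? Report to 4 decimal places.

The Dirichlet prior is conjugate to the Multinomial likelihood: each posterior αⱼ = prior αⱼ + observed count nⱼ.
Posterior concentration: (5.8, 33.8, 58.8), total = 98.4.
Joint mode component: (α_{aa}−1)/(Σα−K) = 57.8/95.4 = 0.6059.

0.6059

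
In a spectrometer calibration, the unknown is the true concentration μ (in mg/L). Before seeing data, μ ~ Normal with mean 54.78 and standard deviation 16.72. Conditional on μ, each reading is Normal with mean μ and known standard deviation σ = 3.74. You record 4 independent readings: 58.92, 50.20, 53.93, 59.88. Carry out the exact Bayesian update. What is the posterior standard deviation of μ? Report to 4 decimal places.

1.8584

For Normal data with known variance σ², a Normal(μ₀, σ₀²) prior on μ is conjugate. Posterior precision = 1/σ₀² + n/σ²; posterior mean is the precision-weighted average of μ₀ and x̄.
σ₀² = 16.72² = 279.5584, σ² = 3.74² = 13.9876; σ² + n·σ₀² = 13.9876 + 4·279.5584 = 1132.2212.
Posterior precision = 1/σ₀² + n/σ² = 1/279.5584 + 4/13.9876 = (σ² + n·σ₀²)/(σ₀²σ²) = 1132.2212/(279.5584·13.9876); posterior variance σₙ² = σ₀²σ²/(σ² + n·σ₀²) = 279.5584·13.9876/1132.2212 = 3.453699.
Posterior SD = √σₙ² = √(279.5584·13.9876/1132.2212) = 1.8584.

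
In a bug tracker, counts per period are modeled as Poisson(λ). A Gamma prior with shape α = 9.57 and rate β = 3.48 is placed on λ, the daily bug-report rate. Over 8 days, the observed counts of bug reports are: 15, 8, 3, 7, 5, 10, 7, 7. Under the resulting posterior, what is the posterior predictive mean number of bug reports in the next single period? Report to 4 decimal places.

6.2343

With a Gamma(shape α, rate β) prior, the Poisson likelihood is conjugate: the posterior is Gamma(α + ΣXᵢ, β + n).
Sum of counts S = 62 over n = 8 days.
Posterior: Gamma(α+S, β+n) = Gamma(9.57+62, 3.48+8) = Gamma(71.57, 11.48).
The predictive distribution for one future period is NegBinom with mean α/β = 6.2343.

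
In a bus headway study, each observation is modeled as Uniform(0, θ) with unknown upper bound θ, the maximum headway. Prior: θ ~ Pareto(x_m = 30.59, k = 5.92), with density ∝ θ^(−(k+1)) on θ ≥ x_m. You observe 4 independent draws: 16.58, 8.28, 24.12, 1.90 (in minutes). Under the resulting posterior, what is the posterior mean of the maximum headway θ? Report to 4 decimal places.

34.0194

A Pareto(scale x_m, shape k) prior on the upper bound θ of Uniform(0, θ) is conjugate: posterior is Pareto(max(x_m, max xᵢ), k + n).
Sample maximum = 24.12; prior scale x_m = 30.59 → posterior scale = max = 30.59.
Posterior shape = 5.92 + 4 = 9.92.
E[θ|data] = k·x_m/(k−1) = 9.92·30.59/8.92 = 34.0194.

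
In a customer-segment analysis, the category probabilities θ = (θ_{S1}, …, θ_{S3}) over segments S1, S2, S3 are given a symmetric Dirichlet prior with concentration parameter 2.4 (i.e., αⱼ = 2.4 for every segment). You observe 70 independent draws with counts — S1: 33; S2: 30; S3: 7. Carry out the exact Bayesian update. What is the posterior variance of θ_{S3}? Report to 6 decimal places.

The Dirichlet prior is conjugate to the Multinomial likelihood: each posterior αⱼ = prior αⱼ + observed count nⱼ.
Posterior concentration: (35.4, 32.4, 9.4), total = 77.2.
Var[θ_j] = α_j(Σα−α_j)/((Σα)²(Σα+1)) = 9.4·67.8/(77.2²·78.2) = 0.001367.

0.001367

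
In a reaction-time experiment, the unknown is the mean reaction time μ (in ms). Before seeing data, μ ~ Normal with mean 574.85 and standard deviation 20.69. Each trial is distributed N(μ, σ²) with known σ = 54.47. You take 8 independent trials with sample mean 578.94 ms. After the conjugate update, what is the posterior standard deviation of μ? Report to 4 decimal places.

For Normal data with known variance σ², a Normal(μ₀, σ₀²) prior on μ is conjugate. Posterior precision = 1/σ₀² + n/σ²; posterior mean is the precision-weighted average of μ₀ and x̄.
σ₀² = 20.69² = 428.0761, σ² = 54.47² = 2966.9809; σ² + n·σ₀² = 2966.9809 + 8·428.0761 = 6391.5897.
Posterior precision = 1/σ₀² + n/σ² = 1/428.0761 + 8/2966.9809 = (σ² + n·σ₀²)/(σ₀²σ²) = 6391.5897/(428.0761·2966.9809); posterior variance σₙ² = σ₀²σ²/(σ² + n·σ₀²) = 428.0761·2966.9809/6391.5897 = 198.713258.
Posterior SD = √σₙ² = √(428.0761·2966.9809/6391.5897) = 14.0966.

14.0966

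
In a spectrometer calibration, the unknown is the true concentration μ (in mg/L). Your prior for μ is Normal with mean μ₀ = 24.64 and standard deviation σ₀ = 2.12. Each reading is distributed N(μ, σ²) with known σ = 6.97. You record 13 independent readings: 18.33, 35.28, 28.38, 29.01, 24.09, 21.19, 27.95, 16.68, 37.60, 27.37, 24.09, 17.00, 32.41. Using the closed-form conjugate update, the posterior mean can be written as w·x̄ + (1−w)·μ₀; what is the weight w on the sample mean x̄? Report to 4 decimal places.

For Normal data with known variance σ², a Normal(μ₀, σ₀²) prior on μ is conjugate. Posterior precision = 1/σ₀² + n/σ²; posterior mean is the precision-weighted average of μ₀ and x̄.
σ₀² = 2.12² = 4.4944, σ² = 6.97² = 48.5809. Prior precision 1/σ₀² = 1/4.4944; data precision n/σ² = 13/48.5809.
w = (n/σ²)/(1/σ₀² + n/σ²) = n·σ₀²/(σ² + n·σ₀²) = 13·4.4944/(48.5809 + 13·4.4944) = 58.4272/107.0081 = 0.5460.

0.5460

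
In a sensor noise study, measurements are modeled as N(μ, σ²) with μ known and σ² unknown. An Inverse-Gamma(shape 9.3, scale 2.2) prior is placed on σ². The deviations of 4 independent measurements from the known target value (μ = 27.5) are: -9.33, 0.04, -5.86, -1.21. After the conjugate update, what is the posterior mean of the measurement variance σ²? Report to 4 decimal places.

With known mean μ and an Inverse-Gamma(α, β) prior on σ², the Normal likelihood is conjugate: posterior is Inv-Gamma(α + n/2, β + Σ(xᵢ−μ)²/2).
Σ(xᵢ−μ)² = (-9.33)² + (0.04)² + (-5.86)² + (-1.21)² = 122.8542.
Posterior: Inv-Gamma(9.3 + 4/2, 2.2 + 122.8542/2) = Inv-Gamma(11.30, 63.62710).
E[σ²|data] = β/(α−1) = 63.62710/10.30 = 6.1774.

6.1774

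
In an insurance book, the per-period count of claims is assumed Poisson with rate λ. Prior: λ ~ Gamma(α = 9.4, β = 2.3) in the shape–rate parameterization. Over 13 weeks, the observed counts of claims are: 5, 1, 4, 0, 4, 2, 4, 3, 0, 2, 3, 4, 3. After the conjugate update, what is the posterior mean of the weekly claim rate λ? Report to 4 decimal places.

With a Gamma(shape α, rate β) prior, the Poisson likelihood is conjugate: the posterior is Gamma(α + ΣXᵢ, β + n).
Sum of counts S = 35 over n = 13 weeks.
Posterior: Gamma(α+S, β+n) = Gamma(9.4+35, 2.3+13) = Gamma(44.4, 15.3).
Posterior mean = α/β = 44.4/15.3 = 2.9020.

2.9020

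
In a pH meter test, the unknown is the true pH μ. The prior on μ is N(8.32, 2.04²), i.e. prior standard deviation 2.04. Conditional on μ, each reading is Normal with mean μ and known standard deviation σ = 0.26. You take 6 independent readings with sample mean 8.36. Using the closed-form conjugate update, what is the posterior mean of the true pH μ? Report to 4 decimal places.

8.3599

For Normal data with known variance σ², a Normal(μ₀, σ₀²) prior on μ is conjugate. Posterior precision = 1/σ₀² + n/σ²; posterior mean is the precision-weighted average of μ₀ and x̄.
n·x̄ = 6·8.36 = 50.16.
σ₀² = 2.04² = 4.1616, σ² = 0.26² = 0.0676; σ² + n·σ₀² = 0.0676 + 6·4.1616 = 25.0372.
Posterior mean = (μ₀/σ₀² + n·x̄/σ²)/(1/σ₀² + n/σ²) = (σ²·μ₀ + σ₀²·n·x̄)/(σ² + n·σ₀²) = (0.0676·8.32 + 4.1616·50.16)/25.0372 = 209.308288/25.0372 = 8.3599.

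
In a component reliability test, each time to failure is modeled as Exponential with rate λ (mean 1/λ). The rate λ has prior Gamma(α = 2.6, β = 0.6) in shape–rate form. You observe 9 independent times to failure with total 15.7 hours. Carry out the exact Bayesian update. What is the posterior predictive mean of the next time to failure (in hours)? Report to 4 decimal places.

With a Gamma(shape α, rate β) prior on the exponential rate λ, the posterior after n observations with total T = Σxᵢ is Gamma(α+n, β+T).
Posterior: Gamma(2.6+9, 0.6+15.7) = Gamma(11.6, 16.3).
The predictive distribution for the next observation is Lomax; its mean is β/(α−1) = 16.3/10.6 = 1.5377.

1.5377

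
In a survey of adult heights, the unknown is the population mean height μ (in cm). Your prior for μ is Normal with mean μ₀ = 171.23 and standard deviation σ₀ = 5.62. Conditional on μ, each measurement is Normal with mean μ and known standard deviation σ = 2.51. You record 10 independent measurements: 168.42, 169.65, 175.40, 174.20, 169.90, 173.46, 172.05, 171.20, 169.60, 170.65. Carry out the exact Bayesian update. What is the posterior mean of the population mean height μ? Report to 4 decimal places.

171.4486

For Normal data with known variance σ², a Normal(μ₀, σ₀²) prior on μ is conjugate. Posterior precision = 1/σ₀² + n/σ²; posterior mean is the precision-weighted average of μ₀ and x̄.
Σxᵢ = 168.42 + 169.65 + 175.40 + 174.20 + 169.90 + 173.46 + 172.05 + 171.20 + 169.60 + 170.65 = 1714.53, so n·x̄ = 1714.53.
σ₀² = 5.62² = 31.5844, σ² = 2.51² = 6.3001; σ² + n·σ₀² = 6.3001 + 10·31.5844 = 322.1441.
Posterior mean = (μ₀/σ₀² + n·x̄/σ²)/(1/σ₀² + n/σ²) = (σ²·μ₀ + σ₀²·n·x̄)/(σ² + n·σ₀²) = (6.3001·171.23 + 31.5844·1714.53)/322.1441 = 55231.167455/322.1441 = 171.4486.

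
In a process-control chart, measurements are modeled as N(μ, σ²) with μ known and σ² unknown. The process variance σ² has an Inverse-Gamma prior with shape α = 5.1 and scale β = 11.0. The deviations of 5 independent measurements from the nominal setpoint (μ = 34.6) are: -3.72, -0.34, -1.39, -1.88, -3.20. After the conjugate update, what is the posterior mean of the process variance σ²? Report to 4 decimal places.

With known mean μ and an Inverse-Gamma(α, β) prior on σ², the Normal likelihood is conjugate: posterior is Inv-Gamma(α + n/2, β + Σ(xᵢ−μ)²/2).
Σ(xᵢ−μ)² = (-3.72)² + (-0.34)² + (-1.39)² + (-1.88)² + (-3.20)² = 29.6605.
Posterior: Inv-Gamma(5.1 + 5/2, 11.0 + 29.6605/2) = Inv-Gamma(7.60, 25.83025).
E[σ²|data] = β/(α−1) = 25.83025/6.60 = 3.9137.

3.9137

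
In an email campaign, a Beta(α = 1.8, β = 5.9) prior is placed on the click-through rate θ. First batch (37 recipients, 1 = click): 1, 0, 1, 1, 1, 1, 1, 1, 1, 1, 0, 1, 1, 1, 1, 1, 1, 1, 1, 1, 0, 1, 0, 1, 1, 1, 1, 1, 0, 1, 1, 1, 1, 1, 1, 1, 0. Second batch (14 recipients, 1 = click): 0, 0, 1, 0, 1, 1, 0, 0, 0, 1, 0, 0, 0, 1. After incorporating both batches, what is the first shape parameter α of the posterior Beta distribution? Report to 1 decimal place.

The Beta prior is conjugate to a Binomial/Bernoulli likelihood; the update adds successes to α and failures to β.
After batch 1: Beta(1.8+31, 5.9+6) = Beta(32.8, 11.9).
After batch 2: Beta(32.8+5, 11.9+9) = Beta(37.8, 20.9).
Posterior α = 37.8.

37.8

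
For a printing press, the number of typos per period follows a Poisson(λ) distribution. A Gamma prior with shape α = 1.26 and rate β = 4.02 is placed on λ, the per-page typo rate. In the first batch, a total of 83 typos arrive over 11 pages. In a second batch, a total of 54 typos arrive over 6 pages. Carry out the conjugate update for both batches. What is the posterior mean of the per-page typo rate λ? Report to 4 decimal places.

6.5775

With a Gamma(shape α, rate β) prior, the Poisson likelihood is conjugate: the posterior is Gamma(α + ΣXᵢ, β + n).
After batch 1: Gamma(α+S, β+n) = Gamma(1.26+83, 4.02+11) = Gamma(84.26, 15.02).
After batch 2: Gamma(α+S, β+n) = Gamma(84.26+54, 15.02+6) = Gamma(138.26, 21.02).
Posterior mean = α/β = 138.26/21.02 = 6.5775.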